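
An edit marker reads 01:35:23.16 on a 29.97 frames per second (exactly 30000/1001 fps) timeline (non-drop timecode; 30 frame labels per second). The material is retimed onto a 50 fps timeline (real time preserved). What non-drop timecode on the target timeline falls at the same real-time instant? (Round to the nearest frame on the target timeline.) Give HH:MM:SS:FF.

01:35:29:13

Source frame index: (1×3600 + 35×60 + 23) × 30 + 16 = 171706.
Real time: 171706 / (30000/1001) = 85938853/15000 s.
Target frame: (85938853/15000) × (50) = 85938853/300 ≈ 286462.843 → 286463.
At 50 labels/s: frame 286463 → 01:35:29:13.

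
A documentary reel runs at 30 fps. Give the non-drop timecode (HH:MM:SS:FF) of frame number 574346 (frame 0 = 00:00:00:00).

05:19:04:26

574346 ÷ 30 = 19144 full seconds, remainder 26 frames.
19144 s = 5 h 19 min 4 s.
Timecode: 05:19:04:26.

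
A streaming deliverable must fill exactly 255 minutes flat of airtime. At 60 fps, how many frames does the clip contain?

918000 frames

255 min = 15300 s.
Frames = 15300 × 60 = 918000.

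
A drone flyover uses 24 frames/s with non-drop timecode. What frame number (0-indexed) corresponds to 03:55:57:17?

Total seconds to the label: (3 × 3600 + 55 × 60 + 57) = 14157.
Frame index = 14157 × 24 + 17 = 339785.

frame 339785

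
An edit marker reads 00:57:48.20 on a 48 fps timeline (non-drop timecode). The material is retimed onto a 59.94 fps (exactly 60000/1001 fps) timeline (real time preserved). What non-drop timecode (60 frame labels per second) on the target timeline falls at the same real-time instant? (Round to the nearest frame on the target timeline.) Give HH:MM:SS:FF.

00:57:44:57

Source frame index: (0×3600 + 57×60 + 48) × 48 + 20 = 166484.
Real time: 166484 / (48) = 41621/12 s.
Target frame: (41621/12) × (60000/1001) = 208105000/1001 ≈ 207897.103 → 207897.
At 60 labels/s: frame 207897 → 00:57:44:57.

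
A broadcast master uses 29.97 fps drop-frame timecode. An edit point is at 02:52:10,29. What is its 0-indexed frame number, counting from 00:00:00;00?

309619

Complete 10-minute blocks: 17, each 17982 frames → 305694.
Remaining 2 whole minutes in the current block: 1800 + 1 × 1798 = 3598 frames.
Within the current minute: 10 × 30 + 29 − 2 = 327 (labels ;00/;01 skipped at this minute). Total = 305694 + 3598 + 327 = 309619.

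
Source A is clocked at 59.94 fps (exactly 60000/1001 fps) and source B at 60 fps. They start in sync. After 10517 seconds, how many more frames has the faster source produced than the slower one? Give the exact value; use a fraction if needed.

48540/77 frames

A emits 60000/1001 × 10517 = 48540000/77 frames; B emits 60 × 10517 = 631020.
Difference = 48540/77 frames (≈ 630.3896); B is ahead of A.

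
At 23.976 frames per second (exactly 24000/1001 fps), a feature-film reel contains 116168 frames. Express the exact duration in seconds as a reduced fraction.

14535521/3000 seconds

Running time = 116168 ÷ (24000/1001) = 116168 × 1001/24000 = 14535521/3000 s.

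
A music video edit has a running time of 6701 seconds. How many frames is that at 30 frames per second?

Frames = 6701 × 30 = 201030.

201030 frames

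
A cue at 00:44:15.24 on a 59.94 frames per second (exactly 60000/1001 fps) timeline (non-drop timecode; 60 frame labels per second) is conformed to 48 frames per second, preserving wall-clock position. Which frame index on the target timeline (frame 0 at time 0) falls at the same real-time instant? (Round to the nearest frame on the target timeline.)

Source frame index: (0×3600 + 44×60 + 15) × 60 + 24 = 159324.
Real time: 159324 / (60000/1001) = 13290277/5000 s.
Target frame: (13290277/5000) × (48) = 79741662/625 ≈ 127586.659 → 127587.

frame 127587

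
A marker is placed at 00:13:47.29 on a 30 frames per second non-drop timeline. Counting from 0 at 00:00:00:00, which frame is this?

Total seconds to the label: (0 × 3600 + 13 × 60 + 47) = 827.
Frame index = 827 × 30 + 29 = 24839.

24839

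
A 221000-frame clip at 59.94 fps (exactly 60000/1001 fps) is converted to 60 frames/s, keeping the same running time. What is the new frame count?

221221 frames

Target frames = source frames × (target rate / source rate) = 221000 × (60)/(60000/1001) = 221000 × 1001/1000 = 221221.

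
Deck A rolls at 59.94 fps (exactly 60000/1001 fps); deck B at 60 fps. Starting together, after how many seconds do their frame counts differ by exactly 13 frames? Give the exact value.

13013/60 seconds

The gap grows by |60 − 60000/1001| = 60/1001 frames per second.
Time for a 13-frame gap: 13 ÷ (60/1001) = 13013/60 s.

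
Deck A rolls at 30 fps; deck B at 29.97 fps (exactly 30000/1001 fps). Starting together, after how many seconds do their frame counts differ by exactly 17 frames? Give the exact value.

17017/30 seconds

The gap grows by |30000/1001 − 30| = 30/1001 frames per second.
Time for a 17-frame gap: 17 ÷ (30/1001) = 17017/30 s.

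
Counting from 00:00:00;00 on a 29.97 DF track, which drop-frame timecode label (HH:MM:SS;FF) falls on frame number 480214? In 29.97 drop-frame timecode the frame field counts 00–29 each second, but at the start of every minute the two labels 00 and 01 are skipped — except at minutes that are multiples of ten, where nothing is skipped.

Ten DF minutes hold 17982 frames, so frame 480214 lies in block 26 (frames 467532–485513) with 12682 frames into that block.
The block's first minute is 1800 frames and the rest 1798 each; 12682 frames reaches minute 7, so 26 × 18 + 7 × 2 = 482 labels have been skipped so far.
Adding those back, label number 480214 + 482 = 480696 at 30 labels/s is 16023 s + 6 f = 4 h 27 min 3 s frame 6, i.e. 04:27:03;06.

04:27:03;06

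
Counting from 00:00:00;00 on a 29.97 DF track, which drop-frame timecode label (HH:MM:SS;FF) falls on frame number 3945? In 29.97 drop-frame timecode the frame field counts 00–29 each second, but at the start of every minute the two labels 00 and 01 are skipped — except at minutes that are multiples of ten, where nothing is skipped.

00:02:11;19

Ten DF minutes hold 17982 frames, so frame 3945 lies in block 0 (frames 0–17981) with 3945 frames into that block.
The block's first minute is 1800 frames and the rest 1798 each; 3945 frames reaches minute 2, so 0 × 18 + 2 × 2 = 4 labels have been skipped so far.
Adding those back, label number 3945 + 4 = 3949 at 30 labels/s is 131 s + 19 f = 0 h 2 min 11 s frame 19, i.e. 00:02:11;19.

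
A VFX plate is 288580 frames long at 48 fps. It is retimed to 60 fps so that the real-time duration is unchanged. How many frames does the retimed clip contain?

360725 frames

Target frames = source frames × (target rate / source rate) = 288580 × (60)/(48) = 288580 × 5/4 = 360725.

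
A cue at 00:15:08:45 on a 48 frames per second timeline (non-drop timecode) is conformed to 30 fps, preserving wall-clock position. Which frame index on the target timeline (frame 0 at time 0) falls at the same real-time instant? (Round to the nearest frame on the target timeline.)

frame 27268

Source frame index: (0×3600 + 15×60 + 8) × 48 + 45 = 43629.
Real time: 43629 / (48) = 14543/16 s.
Target frame: (14543/16) × (30) = 218145/8 ≈ 27268.125 → 27268.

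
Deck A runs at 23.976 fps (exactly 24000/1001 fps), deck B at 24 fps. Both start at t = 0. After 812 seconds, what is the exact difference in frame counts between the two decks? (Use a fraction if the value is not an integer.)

A emits 24000/1001 × 812 = 2784000/143 frames; B emits 24 × 812 = 19488.
Difference = 2784/143 frames (≈ 19.4685); B is ahead of A.

2784/143 frames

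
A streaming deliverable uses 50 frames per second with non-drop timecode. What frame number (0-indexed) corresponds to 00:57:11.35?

frame 171585

Total seconds to the label: (0 × 3600 + 57 × 60 + 11) = 3431.
Frame index = 3431 × 50 + 35 = 171585.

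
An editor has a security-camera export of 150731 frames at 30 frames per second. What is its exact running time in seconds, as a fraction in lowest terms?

Running time = 150731 ÷ (30) = 150731 × 1/30 = 150731/30 s.

150731/30 seconds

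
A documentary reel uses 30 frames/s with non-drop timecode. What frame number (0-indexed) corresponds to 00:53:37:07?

96517

Total seconds to the label: (0 × 3600 + 53 × 60 + 37) = 3217.
Frame index = 3217 × 30 + 7 = 96517.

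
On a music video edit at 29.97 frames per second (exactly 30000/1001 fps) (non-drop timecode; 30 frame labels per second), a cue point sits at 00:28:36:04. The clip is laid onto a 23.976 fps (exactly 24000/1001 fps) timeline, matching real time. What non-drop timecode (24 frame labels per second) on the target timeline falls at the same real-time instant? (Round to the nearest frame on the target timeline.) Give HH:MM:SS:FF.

00:28:36:03

Source frame index: (0×3600 + 28×60 + 36) × 30 + 4 = 51484.
Real time: 51484 / (30000/1001) = 12883871/7500 s.
Target frame: (12883871/7500) × (24000/1001) = 205936/5 ≈ 41187.200 → 41187.
At 24 labels/s: frame 41187 → 00:28:36:03.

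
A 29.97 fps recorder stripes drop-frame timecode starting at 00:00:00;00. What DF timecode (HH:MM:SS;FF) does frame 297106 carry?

02:45:13;14

Each 10-minute DF block holds 10 × 60 × 30 − 9 × 2 = 17982 frames. 297106 ÷ 17982 → 16 full blocks, remainder 9394.
Within the partial block the first minute is 1800 frames and each further minute 1798, so 5 further minute boundaries passed. Total skipped labels = 18 × 16 + 2 × 5 = 298.
Non-drop label index = 297106 + 298 = 297404; at 30 labels/s that is 02:45:13:14, i.e. DF 02:45:13;14.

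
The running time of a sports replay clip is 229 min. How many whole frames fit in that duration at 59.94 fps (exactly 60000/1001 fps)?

823576 frames

229 min = 13740 s.
Frames = 13740 × 60000/1001 = 824400000/1001 ≈ 823576.4236.
Complete frames: 823576.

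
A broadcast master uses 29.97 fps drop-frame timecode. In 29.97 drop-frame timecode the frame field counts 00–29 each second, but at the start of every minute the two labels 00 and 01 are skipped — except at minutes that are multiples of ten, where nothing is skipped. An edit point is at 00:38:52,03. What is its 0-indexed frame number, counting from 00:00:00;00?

Complete 10-minute blocks: 3, each 17982 frames → 53946.
Remaining 8 whole minutes in the current block: 1800 + 7 × 1798 = 14386 frames.
Within the current minute: 52 × 30 + 3 − 2 = 1561 (labels ;00/;01 skipped at this minute). Total = 53946 + 14386 + 1561 = 69893.

69893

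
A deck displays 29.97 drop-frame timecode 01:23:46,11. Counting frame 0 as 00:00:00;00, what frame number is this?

As if non-drop at 30 labels/s: (1 × 3600 + 23 × 60 + 46) × 30 + 11 = 150791.
Minute boundaries passed: 83; those not divisible by 10: 83 − 8 = 75; dropped labels = 2 × 75 = 150.
Actual frame index = 150791 − 150 = 150641.

150641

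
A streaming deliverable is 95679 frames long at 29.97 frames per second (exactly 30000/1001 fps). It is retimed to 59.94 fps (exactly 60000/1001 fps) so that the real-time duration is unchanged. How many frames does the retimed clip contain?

Target frames = source frames × (target rate / source rate) = 95679 × (60000/1001)/(30000/1001) = 95679 × 2 = 191358.

191358 frames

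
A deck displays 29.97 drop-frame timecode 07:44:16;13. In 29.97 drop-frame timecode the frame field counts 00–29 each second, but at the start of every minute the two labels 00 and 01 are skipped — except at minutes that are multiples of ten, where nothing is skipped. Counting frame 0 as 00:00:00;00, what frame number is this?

As if non-drop at 30 labels/s: (7 × 3600 + 44 × 60 + 16) × 30 + 13 = 835693.
Minute boundaries passed: 464; those not divisible by 10: 464 − 46 = 418; dropped labels = 2 × 418 = 836.
Actual frame index = 835693 − 836 = 834857.

834857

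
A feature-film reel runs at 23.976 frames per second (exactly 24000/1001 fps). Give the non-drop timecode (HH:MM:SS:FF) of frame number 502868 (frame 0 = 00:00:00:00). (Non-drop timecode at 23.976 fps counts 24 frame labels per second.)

502868 ÷ 24 = 20952 full seconds, remainder 20 frames.
20952 s = 5 h 49 min 12 s.
Timecode: 05:49:12:20.

05:49:12:20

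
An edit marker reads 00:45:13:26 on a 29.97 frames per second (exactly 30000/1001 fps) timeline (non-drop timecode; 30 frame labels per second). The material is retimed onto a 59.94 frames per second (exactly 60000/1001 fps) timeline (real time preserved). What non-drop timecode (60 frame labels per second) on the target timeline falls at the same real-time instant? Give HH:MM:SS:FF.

00:45:13:52

Source frame index: (0×3600 + 45×60 + 13) × 30 + 26 = 81416.
Real time: 81416 / (30000/1001) = 10187177/3750 s.
Target frame: (10187177/3750) × (60000/1001) = 162832.
At 60 labels/s: frame 162832 → 00:45:13:52.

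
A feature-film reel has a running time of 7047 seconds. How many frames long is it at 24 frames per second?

Frames = 7047 × 24 = 169128.

169128 frames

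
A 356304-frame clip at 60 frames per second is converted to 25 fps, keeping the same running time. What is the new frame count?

148460 frames

Target frames = source frames × (target rate / source rate) = 356304 × (25)/(60) = 356304 × 5/12 = 148460.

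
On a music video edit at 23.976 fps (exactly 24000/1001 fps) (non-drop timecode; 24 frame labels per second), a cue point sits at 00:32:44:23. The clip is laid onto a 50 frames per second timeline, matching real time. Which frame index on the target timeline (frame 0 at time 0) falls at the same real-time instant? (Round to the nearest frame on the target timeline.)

frame 98346

Source frame index: (0×3600 + 32×60 + 44) × 24 + 23 = 47159.
Real time: 47159 / (24000/1001) = 47206159/24000 s.
Target frame: (47206159/24000) × (50) = 47206159/480 ≈ 98346.165 → 98346.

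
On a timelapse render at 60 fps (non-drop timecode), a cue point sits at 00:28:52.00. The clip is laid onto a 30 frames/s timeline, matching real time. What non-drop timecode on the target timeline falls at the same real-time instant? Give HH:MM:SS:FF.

Source frame index: (0×3600 + 28×60 + 52) × 60 + 0 = 103920.
Real time: 103920 / (60) = 1732 s.
Target frame: (1732) × (30) = 51960.
At 30 labels/s: frame 51960 → 00:28:52:00.

00:28:52:00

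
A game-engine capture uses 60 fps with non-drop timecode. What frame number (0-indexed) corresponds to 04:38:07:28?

Total seconds to the label: (4 × 3600 + 38 × 60 + 7) = 16687.
Frame index = 16687 × 60 + 28 = 1001248.

frame 1001248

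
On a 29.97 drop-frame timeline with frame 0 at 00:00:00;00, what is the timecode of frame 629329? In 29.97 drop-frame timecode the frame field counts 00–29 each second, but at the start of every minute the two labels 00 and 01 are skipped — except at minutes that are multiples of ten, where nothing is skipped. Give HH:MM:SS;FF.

Each 10-minute DF block holds 10 × 60 × 30 − 9 × 2 = 17982 frames. 629329 ÷ 17982 → 34 full blocks, remainder 17941.
Within the partial block the first minute is 1800 frames and each further minute 1798, so 9 further minute boundaries passed. Total skipped labels = 18 × 34 + 2 × 9 = 630.
Non-drop label index = 629329 + 630 = 629959; at 30 labels/s that is 05:49:58:19, i.e. DF 05:49:58;19.

05:49:58;19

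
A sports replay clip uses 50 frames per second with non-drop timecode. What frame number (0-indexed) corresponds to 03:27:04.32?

621232

Total seconds to the label: (3 × 3600 + 27 × 60 + 4) = 12424.
Frame index = 12424 × 50 + 32 = 621232.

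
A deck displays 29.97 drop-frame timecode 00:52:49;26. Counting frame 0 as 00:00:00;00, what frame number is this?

As if non-drop at 30 labels/s: (0 × 3600 + 52 × 60 + 49) × 30 + 26 = 95096.
Minute boundaries passed: 52; those not divisible by 10: 52 − 5 = 47; dropped labels = 2 × 47 = 94.
Actual frame index = 95096 − 94 = 95002.

95002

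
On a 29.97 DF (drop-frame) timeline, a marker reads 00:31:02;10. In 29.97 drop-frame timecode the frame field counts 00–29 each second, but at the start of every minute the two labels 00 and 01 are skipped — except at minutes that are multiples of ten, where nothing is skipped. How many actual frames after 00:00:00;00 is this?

55814

As if non-drop at 30 labels/s: (0 × 3600 + 31 × 60 + 2) × 30 + 10 = 55870.
Minute boundaries passed: 31; those not divisible by 10: 31 − 3 = 28; dropped labels = 2 × 28 = 56.
Actual frame index = 55870 − 56 = 55814.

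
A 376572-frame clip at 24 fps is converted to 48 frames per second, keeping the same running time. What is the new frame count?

Frames at target rate = 376572 × (48) / (24) = 753144.

753144 frames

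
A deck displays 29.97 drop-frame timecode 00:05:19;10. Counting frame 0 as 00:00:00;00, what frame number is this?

As if non-drop at 30 labels/s: (0 × 3600 + 5 × 60 + 19) × 30 + 10 = 9580.
Minute boundaries passed: 5; those not divisible by 10: 5 − 0 = 5; dropped labels = 2 × 5 = 10.
Actual frame index = 9580 − 10 = 9570.

9570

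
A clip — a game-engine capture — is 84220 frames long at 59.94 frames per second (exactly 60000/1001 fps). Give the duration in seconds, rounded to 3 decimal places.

1405.070 seconds

Running time = 84220 × 1001/60000 = 4215211/3000 s ≈ 1405.070 s.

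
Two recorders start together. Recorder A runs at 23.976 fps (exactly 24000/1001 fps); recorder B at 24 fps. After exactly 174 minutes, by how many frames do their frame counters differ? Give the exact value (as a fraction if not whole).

250560/1001 frames

174 min = 10440 s.
A emits 24000/1001 × 10440 = 250560000/1001 frames; B emits 24 × 10440 = 250560.
Difference = 250560/1001 frames (≈ 250.3097); B is ahead of A.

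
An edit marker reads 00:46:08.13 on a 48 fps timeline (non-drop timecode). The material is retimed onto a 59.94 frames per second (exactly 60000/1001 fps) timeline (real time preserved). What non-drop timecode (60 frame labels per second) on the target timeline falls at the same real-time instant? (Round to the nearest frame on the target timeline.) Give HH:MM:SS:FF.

Source frame index: (0×3600 + 46×60 + 8) × 48 + 13 = 132877.
Real time: 132877 / (48) = 132877/48 s.
Target frame: (132877/48) × (60000/1001) = 166096250/1001 ≈ 165930.320 → 165930.
At 60 labels/s: frame 165930 → 00:46:05:30.

00:46:05:30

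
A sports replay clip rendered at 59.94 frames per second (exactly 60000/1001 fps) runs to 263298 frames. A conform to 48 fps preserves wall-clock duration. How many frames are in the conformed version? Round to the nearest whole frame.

Frames at target rate = 263298 × (48) / (60000/1001) = 131780649/625 ≈ 210849.038.
Nearest whole frame: 210849.

210849 frames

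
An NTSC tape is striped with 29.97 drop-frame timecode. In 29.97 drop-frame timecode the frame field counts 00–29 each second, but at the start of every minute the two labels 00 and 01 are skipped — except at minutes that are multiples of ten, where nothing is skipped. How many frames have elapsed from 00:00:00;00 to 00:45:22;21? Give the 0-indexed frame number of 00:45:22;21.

81599

Complete 10-minute blocks: 4, each 17982 frames → 71928.
Remaining 5 whole minutes in the current block: 1800 + 4 × 1798 = 8992 frames.
Within the current minute: 22 × 30 + 21 − 2 = 679 (labels ;00/;01 skipped at this minute). Total = 71928 + 8992 + 679 = 81599.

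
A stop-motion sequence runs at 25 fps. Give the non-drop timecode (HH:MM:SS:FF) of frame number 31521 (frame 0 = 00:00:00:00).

00:21:00:21

31521 ÷ 25 = 1260 full seconds, remainder 21 frames.
1260 s = 0 h 21 min 0 s.
Timecode: 00:21:00:21.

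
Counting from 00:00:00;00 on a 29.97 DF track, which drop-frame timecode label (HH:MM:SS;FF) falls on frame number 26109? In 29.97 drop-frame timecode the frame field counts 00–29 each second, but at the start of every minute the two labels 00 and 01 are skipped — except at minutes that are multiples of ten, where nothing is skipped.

00:14:31;05

Each 10-minute DF block holds 10 × 60 × 30 − 9 × 2 = 17982 frames. 26109 ÷ 17982 → 1 full block, remainder 8127.
Within the partial block the first minute is 1800 frames and each further minute 1798, so 4 further minute boundaries passed. Total skipped labels = 18 × 1 + 2 × 4 = 26.
Non-drop label index = 26109 + 26 = 26135; at 30 labels/s that is 00:14:31:05, i.e. DF 00:14:31;05.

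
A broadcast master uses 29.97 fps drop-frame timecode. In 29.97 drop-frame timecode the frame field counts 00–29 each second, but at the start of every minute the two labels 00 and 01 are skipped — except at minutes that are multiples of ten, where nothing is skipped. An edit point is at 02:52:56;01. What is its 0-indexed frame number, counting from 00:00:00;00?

310971

Complete 10-minute blocks: 17, each 17982 frames → 305694.
Remaining 2 whole minutes in the current block: 1800 + 1 × 1798 = 3598 frames.
Within the current minute: 56 × 30 + 1 − 2 = 1679 (labels ;00/;01 skipped at this minute). Total = 305694 + 3598 + 1679 = 310971.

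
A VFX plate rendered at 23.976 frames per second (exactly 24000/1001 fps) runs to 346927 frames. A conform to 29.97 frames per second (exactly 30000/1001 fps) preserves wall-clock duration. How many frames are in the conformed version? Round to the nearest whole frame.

Frames at target rate = 346927 × (30000/1001) / (24000/1001) = 1734635/4 ≈ 433658.750.
Nearest whole frame: 433659.

433659 frames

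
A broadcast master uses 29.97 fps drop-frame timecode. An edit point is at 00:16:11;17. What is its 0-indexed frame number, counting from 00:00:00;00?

29117

Complete 10-minute blocks: 1, each 17982 frames → 17982.
Remaining 6 whole minutes in the current block: 1800 + 5 × 1798 = 10790 frames.
Within the current minute: 11 × 30 + 17 − 2 = 345 (labels ;00/;01 skipped at this minute). Total = 17982 + 10790 + 345 = 29117.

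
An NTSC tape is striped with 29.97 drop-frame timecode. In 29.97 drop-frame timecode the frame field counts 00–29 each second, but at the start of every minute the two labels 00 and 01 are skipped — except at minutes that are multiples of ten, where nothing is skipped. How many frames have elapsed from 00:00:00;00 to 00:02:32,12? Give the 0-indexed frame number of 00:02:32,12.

As if non-drop at 30 labels/s: (0 × 3600 + 2 × 60 + 32) × 30 + 12 = 4572.
Minute boundaries passed: 2; those not divisible by 10: 2 − 0 = 2; dropped labels = 2 × 2 = 4.
Actual frame index = 4572 − 4 = 4568.

4568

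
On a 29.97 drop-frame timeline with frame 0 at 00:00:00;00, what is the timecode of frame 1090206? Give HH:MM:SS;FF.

Ten DF minutes hold 17982 frames, so frame 1090206 lies in block 60 (frames 1078920–1096901) with 11286 frames into that block.
The block's first minute is 1800 frames and the rest 1798 each; 11286 frames reaches minute 6, so 60 × 18 + 6 × 2 = 1092 labels have been skipped so far.
Adding those back, label number 1090206 + 1092 = 1091298 at 30 labels/s is 36376 s + 18 f = 10 h 6 min 16 s frame 18, i.e. 10:06:16;18.

10:06:16;18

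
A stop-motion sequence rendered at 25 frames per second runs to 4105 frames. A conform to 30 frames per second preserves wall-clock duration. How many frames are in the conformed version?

4926 frames

Target frames = source frames × (target rate / source rate) = 4105 × (30)/(25) = 4105 × 6/5 = 4926.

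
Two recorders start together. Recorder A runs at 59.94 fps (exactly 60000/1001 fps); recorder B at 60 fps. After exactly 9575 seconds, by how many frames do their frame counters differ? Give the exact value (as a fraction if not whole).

574500/1001 frames

A emits 60000/1001 × 9575 = 574500000/1001 frames; B emits 60 × 9575 = 574500.
Difference = 574500/1001 frames (≈ 573.9261); B is ahead of A.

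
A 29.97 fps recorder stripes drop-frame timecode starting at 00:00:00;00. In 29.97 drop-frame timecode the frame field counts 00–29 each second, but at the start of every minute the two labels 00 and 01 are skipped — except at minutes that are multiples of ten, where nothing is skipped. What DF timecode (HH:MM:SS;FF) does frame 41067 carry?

00:22:50;07

Ten DF minutes hold 17982 frames, so frame 41067 lies in block 2 (frames 35964–53945) with 5103 frames into that block.
The block's first minute is 1800 frames and the rest 1798 each; 5103 frames reaches minute 2, so 2 × 18 + 2 × 2 = 40 labels have been skipped so far.
Adding those back, label number 41067 + 40 = 41107 at 30 labels/s is 1370 s + 7 f = 0 h 22 min 50 s frame 7, i.e. 00:22:50;07.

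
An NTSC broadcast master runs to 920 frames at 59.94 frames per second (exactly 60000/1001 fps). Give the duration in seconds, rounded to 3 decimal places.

15.349 seconds

Running time = 920 × 1001/60000 = 23023/1500 s ≈ 15.349 s.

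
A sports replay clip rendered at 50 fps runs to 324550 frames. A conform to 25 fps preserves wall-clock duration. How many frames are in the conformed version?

Frames at target rate = 324550 × (25) / (50) = 162275.

162275 frames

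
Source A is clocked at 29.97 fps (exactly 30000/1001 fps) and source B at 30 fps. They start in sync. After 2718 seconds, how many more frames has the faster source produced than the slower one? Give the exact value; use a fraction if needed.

81540/1001 frames

A emits 30000/1001 × 2718 = 81540000/1001 frames; B emits 30 × 2718 = 81540.
Difference = 81540/1001 frames (≈ 81.4585); B is ahead of A.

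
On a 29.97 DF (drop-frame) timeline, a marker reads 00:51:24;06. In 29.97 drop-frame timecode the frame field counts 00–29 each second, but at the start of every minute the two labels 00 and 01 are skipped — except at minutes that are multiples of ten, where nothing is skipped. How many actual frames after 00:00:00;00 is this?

92434

As if non-drop at 30 labels/s: (0 × 3600 + 51 × 60 + 24) × 30 + 6 = 92526.
Minute boundaries passed: 51; those not divisible by 10: 51 − 5 = 46; dropped labels = 2 × 46 = 92.
Actual frame index = 92526 − 92 = 92434.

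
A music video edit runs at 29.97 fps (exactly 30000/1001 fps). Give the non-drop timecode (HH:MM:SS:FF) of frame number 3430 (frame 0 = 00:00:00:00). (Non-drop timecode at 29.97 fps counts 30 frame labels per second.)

00:01:54:10

3430 ÷ 30 = 114 full seconds, remainder 10 frames.
114 s = 0 h 1 min 54 s.
Timecode: 00:01:54:10.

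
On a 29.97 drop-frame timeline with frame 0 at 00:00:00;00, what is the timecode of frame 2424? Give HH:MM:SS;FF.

Each 10-minute DF block holds 10 × 60 × 30 − 9 × 2 = 17982 frames. 2424 ÷ 17982 → 0 full blocks, remainder 2424.
Within the partial block the first minute is 1800 frames and each further minute 1798, so 1 further minute boundary passed. Total skipped labels = 18 × 0 + 2 × 1 = 2.
Non-drop label index = 2424 + 2 = 2426; at 30 labels/s that is 00:01:20:26, i.e. DF 00:01:20;26.

00:01:20;26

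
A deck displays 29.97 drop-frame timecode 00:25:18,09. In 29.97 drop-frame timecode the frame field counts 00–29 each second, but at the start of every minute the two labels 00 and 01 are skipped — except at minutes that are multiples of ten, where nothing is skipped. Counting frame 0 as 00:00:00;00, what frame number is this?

As if non-drop at 30 labels/s: (0 × 3600 + 25 × 60 + 18) × 30 + 9 = 45549.
Minute boundaries passed: 25; those not divisible by 10: 25 − 2 = 23; dropped labels = 2 × 23 = 46.
Actual frame index = 45549 − 46 = 45503.

45503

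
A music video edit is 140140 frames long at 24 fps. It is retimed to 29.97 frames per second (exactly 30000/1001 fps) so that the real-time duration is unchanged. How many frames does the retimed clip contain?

Target frames = source frames × (target rate / source rate) = 140140 × (30000/1001)/(24) = 140140 × 1250/1001 = 175000.

175000 frames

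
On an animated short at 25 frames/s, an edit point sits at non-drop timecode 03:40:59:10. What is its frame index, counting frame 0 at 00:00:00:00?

Total seconds to the label: (3 × 3600 + 40 × 60 + 59) = 13259.
Frame index = 13259 × 25 + 10 = 331485.

331485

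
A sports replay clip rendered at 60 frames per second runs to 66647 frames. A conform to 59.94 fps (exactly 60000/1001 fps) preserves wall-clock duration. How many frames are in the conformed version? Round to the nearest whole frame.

66580 frames

Frames at target rate = 66647 × (60000/1001) / (60) = 9521000/143 ≈ 66580.420.
Nearest whole frame: 66580.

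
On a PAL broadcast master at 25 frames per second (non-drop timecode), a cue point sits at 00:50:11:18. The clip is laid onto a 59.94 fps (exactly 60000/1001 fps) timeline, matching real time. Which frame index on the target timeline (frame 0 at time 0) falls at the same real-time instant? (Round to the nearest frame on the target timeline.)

frame 180523

Source frame index: (0×3600 + 50×60 + 11) × 25 + 18 = 75293.
Real time: 75293 / (25) = 75293/25 s.
Target frame: (75293/25) × (60000/1001) = 180703200/1001 ≈ 180522.677 → 180523.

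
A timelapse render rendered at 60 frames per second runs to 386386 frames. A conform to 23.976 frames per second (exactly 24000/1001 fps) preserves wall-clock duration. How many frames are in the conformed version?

154400 frames

Target frames = source frames × (target rate / source rate) = 386386 × (24000/1001)/(60) = 386386 × 400/1001 = 154400.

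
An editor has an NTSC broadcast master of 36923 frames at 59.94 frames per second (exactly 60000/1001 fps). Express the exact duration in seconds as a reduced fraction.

36959923/60000 seconds

Running time = 36923 ÷ (60000/1001) = 36923 × 1001/60000 = 36959923/60000 s.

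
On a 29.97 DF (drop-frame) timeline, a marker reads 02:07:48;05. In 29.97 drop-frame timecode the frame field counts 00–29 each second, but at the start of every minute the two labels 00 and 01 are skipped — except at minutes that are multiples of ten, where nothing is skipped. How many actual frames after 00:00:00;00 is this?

229815

Complete 10-minute blocks: 12, each 17982 frames → 215784.
Remaining 7 whole minutes in the current block: 1800 + 6 × 1798 = 12588 frames.
Within the current minute: 48 × 30 + 5 − 2 = 1443 (labels ;00/;01 skipped at this minute). Total = 215784 + 12588 + 1443 = 229815.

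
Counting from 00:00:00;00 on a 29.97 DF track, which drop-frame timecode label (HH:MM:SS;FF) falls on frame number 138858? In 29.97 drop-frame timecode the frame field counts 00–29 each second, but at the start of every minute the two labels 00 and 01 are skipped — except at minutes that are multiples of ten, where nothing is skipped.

Ten DF minutes hold 17982 frames, so frame 138858 lies in block 7 (frames 125874–143855) with 12984 frames into that block.
The block's first minute is 1800 frames and the rest 1798 each; 12984 frames reaches minute 7, so 7 × 18 + 7 × 2 = 140 labels have been skipped so far.
Adding those back, label number 138858 + 140 = 138998 at 30 labels/s is 4633 s + 8 f = 1 h 17 min 13 s frame 8, i.e. 01:17:13;08.

01:17:13;08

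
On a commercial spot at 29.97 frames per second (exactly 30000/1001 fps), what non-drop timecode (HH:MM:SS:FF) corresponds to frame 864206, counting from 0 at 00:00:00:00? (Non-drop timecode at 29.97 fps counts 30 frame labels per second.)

08:00:06:26

864206 ÷ 30 = 28806 full seconds, remainder 26 frames.
28806 s = 8 h 0 min 6 s.
Timecode: 08:00:06:26.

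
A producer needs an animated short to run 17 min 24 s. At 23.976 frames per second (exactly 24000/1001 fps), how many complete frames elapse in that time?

17 min 24 s = 1044 s.
Frames = 1044 × 24000/1001 = 25056000/1001 ≈ 25030.9690.
Complete frames: 25030.

25030 frames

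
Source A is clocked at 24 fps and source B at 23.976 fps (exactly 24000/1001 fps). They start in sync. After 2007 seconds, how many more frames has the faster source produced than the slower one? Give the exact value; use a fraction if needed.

A emits 24 × 2007 = 48168 frames; B emits 24000/1001 × 2007 = 48168000/1001.
Difference = 48168/1001 frames (≈ 48.1199); B is behind A.

48168/1001 frames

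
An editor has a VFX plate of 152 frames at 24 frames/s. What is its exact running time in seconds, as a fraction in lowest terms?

19/3 seconds

Running time = 152 ÷ (24) = 152 × 1/24 = 19/3 s.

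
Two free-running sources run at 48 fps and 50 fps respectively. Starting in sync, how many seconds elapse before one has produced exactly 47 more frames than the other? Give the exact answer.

The gap grows by |50 − 48| = 2 frames per second.
Time for a 47-frame gap: 47 ÷ (2) = 23.5 s.

23.5 seconds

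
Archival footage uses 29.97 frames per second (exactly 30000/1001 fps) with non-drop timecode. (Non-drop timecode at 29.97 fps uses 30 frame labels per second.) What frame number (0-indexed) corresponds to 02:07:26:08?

frame 229388

Total seconds to the label: (2 × 3600 + 7 × 60 + 26) = 7646.
Frame index = 7646 × 30 + 8 = 229388.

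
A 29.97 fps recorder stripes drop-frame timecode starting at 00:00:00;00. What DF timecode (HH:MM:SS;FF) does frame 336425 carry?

Ten DF minutes hold 17982 frames, so frame 336425 lies in block 18 (frames 323676–341657) with 12749 frames into that block.
The block's first minute is 1800 frames and the rest 1798 each; 12749 frames reaches minute 7, so 18 × 18 + 7 × 2 = 338 labels have been skipped so far.
Adding those back, label number 336425 + 338 = 336763 at 30 labels/s is 11225 s + 13 f = 3 h 7 min 5 s frame 13, i.e. 03:07:05;13.

03:07:05;13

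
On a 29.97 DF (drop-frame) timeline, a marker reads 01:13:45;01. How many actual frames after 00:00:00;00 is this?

132619

Complete 10-minute blocks: 7, each 17982 frames → 125874.
Remaining 3 whole minutes in the current block: 1800 + 2 × 1798 = 5396 frames.
Within the current minute: 45 × 30 + 1 − 2 = 1349 (labels ;00/;01 skipped at this minute). Total = 125874 + 5396 + 1349 = 132619.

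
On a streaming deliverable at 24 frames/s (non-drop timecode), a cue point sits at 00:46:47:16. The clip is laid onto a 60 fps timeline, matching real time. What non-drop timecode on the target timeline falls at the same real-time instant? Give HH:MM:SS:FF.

Source frame index: (0×3600 + 46×60 + 47) × 24 + 16 = 67384.
Real time: 67384 / (24) = 8423/3 s.
Target frame: (8423/3) × (60) = 168460.
At 60 labels/s: frame 168460 → 00:46:47:40.

00:46:47:40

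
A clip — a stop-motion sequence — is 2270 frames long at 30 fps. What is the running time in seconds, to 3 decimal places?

Running time = 2270 × 1/30 = 227/3 s ≈ 75.667 s.

75.667 seconds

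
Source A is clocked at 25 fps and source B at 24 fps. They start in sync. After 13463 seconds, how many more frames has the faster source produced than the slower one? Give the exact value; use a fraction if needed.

A emits 25 × 13463 = 336575 frames; B emits 24 × 13463 = 323112.
Difference = 13463 frames; B is behind A.

13463 frames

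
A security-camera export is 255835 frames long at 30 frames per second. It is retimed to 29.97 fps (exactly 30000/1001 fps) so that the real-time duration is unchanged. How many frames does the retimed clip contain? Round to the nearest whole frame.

Frames at target rate = 255835 × (30000/1001) / (30) = 255835000/1001 ≈ 255579.421.
Nearest whole frame: 255579.

255579 frames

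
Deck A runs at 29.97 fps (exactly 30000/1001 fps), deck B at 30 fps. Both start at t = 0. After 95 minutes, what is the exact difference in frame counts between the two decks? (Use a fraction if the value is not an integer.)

95 min = 5700 s.
A emits 30000/1001 × 5700 = 171000000/1001 frames; B emits 30 × 5700 = 171000.
Difference = 171000/1001 frames (≈ 170.8292); B is ahead of A.

171000/1001 frames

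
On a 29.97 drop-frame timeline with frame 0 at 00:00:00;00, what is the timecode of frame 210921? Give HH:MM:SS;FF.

Ten DF minutes hold 17982 frames, so frame 210921 lies in block 11 (frames 197802–215783) with 13119 frames into that block.
The block's first minute is 1800 frames and the rest 1798 each; 13119 frames reaches minute 7, so 11 × 18 + 7 × 2 = 212 labels have been skipped so far.
Adding those back, label number 210921 + 212 = 211133 at 30 labels/s is 7037 s + 23 f = 1 h 57 min 17 s frame 23, i.e. 01:57:17;23.

01:57:17;23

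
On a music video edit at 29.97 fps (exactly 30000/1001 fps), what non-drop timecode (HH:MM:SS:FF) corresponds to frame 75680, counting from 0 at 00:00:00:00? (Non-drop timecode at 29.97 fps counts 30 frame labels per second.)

75680 ÷ 30 = 2522 full seconds, remainder 20 frames.
2522 s = 0 h 42 min 2 s.
Timecode: 00:42:02:20.

00:42:02:20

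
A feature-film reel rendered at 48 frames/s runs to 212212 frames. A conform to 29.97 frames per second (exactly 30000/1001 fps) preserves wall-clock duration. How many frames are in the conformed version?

132500 frames

Target frames = source frames × (target rate / source rate) = 212212 × (30000/1001)/(48) = 212212 × 625/1001 = 132500.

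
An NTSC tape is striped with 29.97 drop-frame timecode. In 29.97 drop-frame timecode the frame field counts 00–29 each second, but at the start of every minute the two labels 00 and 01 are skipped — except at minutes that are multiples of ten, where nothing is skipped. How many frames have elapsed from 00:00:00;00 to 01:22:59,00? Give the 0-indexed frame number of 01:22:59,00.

149222

Complete 10-minute blocks: 8, each 17982 frames → 143856.
Remaining 2 whole minutes in the current block: 1800 + 1 × 1798 = 3598 frames.
Within the current minute: 59 × 30 + 0 − 2 = 1768 (labels ;00/;01 skipped at this minute). Total = 143856 + 3598 + 1768 = 149222.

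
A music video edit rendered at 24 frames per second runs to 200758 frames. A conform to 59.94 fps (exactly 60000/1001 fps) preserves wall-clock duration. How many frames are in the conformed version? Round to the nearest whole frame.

501394 frames

Frames at target rate = 200758 × (60000/1001) / (24) = 501895000/1001 ≈ 501393.606.
Nearest whole frame: 501394.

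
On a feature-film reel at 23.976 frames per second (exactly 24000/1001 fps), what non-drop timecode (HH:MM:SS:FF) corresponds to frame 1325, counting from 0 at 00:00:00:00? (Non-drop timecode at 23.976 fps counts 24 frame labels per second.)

00:00:55:05

1325 ÷ 24 = 55 full seconds, remainder 5 frames.
55 s = 0 h 0 min 55 s.
Timecode: 00:00:55:05.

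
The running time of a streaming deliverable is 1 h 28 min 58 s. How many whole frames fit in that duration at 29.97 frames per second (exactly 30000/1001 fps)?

159980 frames

1 h 28 min 58 s = 5338 s.
Frames = 5338 × 30000/1001 = 160140000/1001 ≈ 159980.0200.
Complete frames: 159980.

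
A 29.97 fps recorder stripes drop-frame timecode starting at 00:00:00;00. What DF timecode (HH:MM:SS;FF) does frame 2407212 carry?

Ten DF minutes hold 17982 frames, so frame 2407212 lies in block 133 (frames 2391606–2409587) with 15606 frames into that block.
The block's first minute is 1800 frames and the rest 1798 each; 15606 frames reaches minute 8, so 133 × 18 + 8 × 2 = 2410 labels have been skipped so far.
Adding those back, label number 2407212 + 2410 = 2409622 at 30 labels/s is 80320 s + 22 f = 22 h 18 min 40 s frame 22, i.e. 22:18:40;22.

22:18:40;22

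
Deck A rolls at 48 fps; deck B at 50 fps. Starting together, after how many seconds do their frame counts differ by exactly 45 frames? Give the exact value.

The gap grows by |50 − 48| = 2 frames per second.
Time for a 45-frame gap: 45 ÷ (2) = 22.5 s.

22.5 seconds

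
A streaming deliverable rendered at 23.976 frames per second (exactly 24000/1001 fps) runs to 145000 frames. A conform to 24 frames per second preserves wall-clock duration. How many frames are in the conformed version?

Target frames = source frames × (target rate / source rate) = 145000 × (24)/(24000/1001) = 145000 × 1001/1000 = 145145.

145145 frames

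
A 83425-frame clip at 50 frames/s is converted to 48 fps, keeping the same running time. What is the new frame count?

80088 frames

Target frames = source frames × (target rate / source rate) = 83425 × (48)/(50) = 83425 × 24/25 = 80088.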